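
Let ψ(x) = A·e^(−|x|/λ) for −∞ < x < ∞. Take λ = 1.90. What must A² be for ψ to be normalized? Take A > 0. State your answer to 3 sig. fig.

The normalization condition is ∫|ψ|² dx = 1 from −∞ to ∞.
With ∫₀^∞ x^0 e^(−αx) dx = 0!/α^1, the integral (without the A² prefactor) comes out to λ.
Setting this equal to 1 gives A² = 1/(λ).
With λ = 1.90: A² = 0.5263 and A = 0.7255.

A^2 ≈ 0.526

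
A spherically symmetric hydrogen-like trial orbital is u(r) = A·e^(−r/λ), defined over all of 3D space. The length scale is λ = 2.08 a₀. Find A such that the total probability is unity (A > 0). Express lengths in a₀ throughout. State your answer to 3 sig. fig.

We need A² ∫|f|² 4πr² dr = 1, taking the integral from 0 to ∞.
(Spherical symmetry: dV = 4πr² dr.)
∫|u|² 4πr² dr = A²·(π·λ^3).
Setting this equal to 1 gives A² = 1/(π·λ^3).
With λ = 2.08: A² = 0.03537 and A = 0.1881.

A ≈ 0.188 a₀^(-3/2)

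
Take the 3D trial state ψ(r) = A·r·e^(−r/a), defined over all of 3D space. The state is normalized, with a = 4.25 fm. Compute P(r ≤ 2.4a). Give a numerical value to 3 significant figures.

P ≈ 0.524

P = ∫ |ψ|² 4πr² dr over r ≤ 2.4a.
The full normalization integral is A²·[3·π·a^5] = 1, fixing A².
Let u = r/a; then A², 4π and the length scale all cancel, so P = ∫_{0}^{2.4} u^4·e^(-2·u) du ÷ ∫_{0}^{∞} u^4·e^(-2·u) du.
An antiderivative of u^4·e^(-2·u) is -(u^4/2 + u^3 + 3·u^2/2 + 3·u/2 + 3/4)·e^(-2·u); evaluating from 0 to 2.4 gives ≈ 0.39281, while the full integral is 3/4.
This evaluates to P = 0.5237.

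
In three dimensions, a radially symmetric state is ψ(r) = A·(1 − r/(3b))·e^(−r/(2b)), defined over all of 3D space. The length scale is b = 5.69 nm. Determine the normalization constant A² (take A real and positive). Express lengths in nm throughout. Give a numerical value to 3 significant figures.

Require ∫ |ψ|² 4πr² dr = 1 over the whole domain.
The angular integral contributes 4π, leaving ∫₀^∞ r²|ψ|² dr.
With ∫₀^∞ r^4 e^(−αr) dr = 4!/α^5, the integral (without the A² prefactor) comes out to 8·π·b^3/3.
So A² = (8·π·b^3/3)^(−1).
With b = 5.69: A² = 0.0006480 and A = 0.02545.

A^2 ≈ 0.000648 nm^(-3)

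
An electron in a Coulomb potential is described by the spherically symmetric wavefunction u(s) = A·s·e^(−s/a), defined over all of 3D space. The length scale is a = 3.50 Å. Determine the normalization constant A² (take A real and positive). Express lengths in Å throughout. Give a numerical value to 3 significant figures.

We need A² ∫|f|² 4πs² ds = 1, taking the integral from 0 to ∞.
(Spherical symmetry: dV = 4πs² ds.)
With ∫₀^∞ s^4 e^(−αs) ds = 4!/α^5, ∫|u|² 4πs² ds = A²·(3·π·a^5).
Setting this equal to 1 gives A² = 1/(3·π·a^5).
Plugging in a = 3.50 yields A = 0.01421.

A^2 ≈ 0.000202 Å^(-5)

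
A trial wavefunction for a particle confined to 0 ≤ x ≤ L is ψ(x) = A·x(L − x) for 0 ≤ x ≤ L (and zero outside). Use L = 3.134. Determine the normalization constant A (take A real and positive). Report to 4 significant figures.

A ≈ 0.3150

Require ∫ |ψ|² dx = 1 over the whole domain.
Expanding the polynomial and integrating term by term, the integral (without the A² prefactor) comes out to L^5/30.
Setting this equal to 1 gives A² = 1/(L^5/30).
Substituting L = 3.134 gives A² = 0.099226, so A = 0.31500.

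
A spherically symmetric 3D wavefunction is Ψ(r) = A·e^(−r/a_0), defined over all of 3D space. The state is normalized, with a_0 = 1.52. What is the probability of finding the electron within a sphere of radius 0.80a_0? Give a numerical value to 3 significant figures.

With dV = 4πr²dr, the probability is ∫|Ψ|² dV over r ≤ 0.80a_0.
Normalization gives A² = 1/(π·a_0^3).
Let u = r/a_0; then A², 4π and the length scale all cancel, so P = ∫_{0}^{0.80} u^2·e^(-2·u) du ÷ ∫_{0}^{∞} u^2·e^(-2·u) du.
With ∫ u^2·e^(-2·u) du = -(2·u^2 + 2·u + 1)·e^(-2·u)/4 + C, the region integral is 1/4 - 97·e^(-8/5)/100 and the full one is 1/4.
This evaluates to P = 0.2166.

P ≈ 0.217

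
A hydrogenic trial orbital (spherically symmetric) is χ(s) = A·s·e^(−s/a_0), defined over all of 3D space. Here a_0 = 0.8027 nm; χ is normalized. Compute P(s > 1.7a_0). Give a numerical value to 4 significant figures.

With dV = 4πs²ds, the probability is ∫|χ|² dV over s > 1.7a_0.
Normalization gives A² = 1/(3·π·a_0^5).
Let u = s/a_0; then A², 4π and the length scale all cancel, so P = ∫_{1.7}^{∞} u^4·e^(-2·u) du ÷ ∫_{0}^{∞} u^4·e^(-2·u) du.
With ∫ u^4·e^(-2·u) du = -(u^4/2 + u^3 + 3·u^2/2 + 3·u/2 + 3/4)·e^(-2·u) + C, the region integral is ≈ 0.558136 and the full one is 3/4.
This evaluates to P = 0.74418.

P ≈ 0.7442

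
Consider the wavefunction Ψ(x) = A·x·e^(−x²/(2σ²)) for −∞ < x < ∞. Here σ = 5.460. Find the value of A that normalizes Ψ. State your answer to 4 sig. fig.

We need A² ∫|f|² dx = 1, taking the integral from −∞ to ∞.
With ∫_{−∞}^{∞} x^(2m) e^(−αx²) dx = (2m−1)!!·√π / (2^m α^(m+1/2)), with Ψ = A·x·e^(−x²/(2σ²)), the integral evaluates to A²·[√(π)·σ^3/2].
Hence A² = 1/[√(π)·σ^3/2].
Substituting σ = 5.460 gives A² = 0.0069323, so A = 0.083260.

A ≈ 0.08326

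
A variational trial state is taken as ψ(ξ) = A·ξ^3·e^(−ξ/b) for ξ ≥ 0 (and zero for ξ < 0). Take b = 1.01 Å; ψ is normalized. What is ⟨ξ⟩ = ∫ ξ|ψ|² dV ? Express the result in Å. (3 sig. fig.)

By definition ⟨ξ⟩ = ∫ ξ |ψ(ξ)|² dξ.
Using ∫₀^∞ ξⁿ e^(−αξ) dξ = n!/αⁿ⁺¹, since the A² factors cancel between numerator and denominator, ⟨ξ⟩ = 7·b/2.
Putting b = 1.01 gives 3.535.

⟨ξ⟩ ≈ 3.54 Å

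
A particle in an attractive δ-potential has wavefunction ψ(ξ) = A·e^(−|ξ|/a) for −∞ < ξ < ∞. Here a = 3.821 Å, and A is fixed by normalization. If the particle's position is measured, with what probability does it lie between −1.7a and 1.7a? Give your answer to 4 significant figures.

P ≈ 0.9666

The probability is P = ∫ |ψ|² dξ over [−1.7a, 1.7a].
The normalization integral ∫|ψ|²dξ over the whole domain equals a·A², and A² cancels in the ratio.
By symmetry take twice the ξ ≥ 0 contribution in numerator and denominator; the 2's cancel. Let u = ξ/a; then A² and the length scale cancel, so P = ∫_{0}^{1.7} e^(-2·u) du ÷ ∫_{0}^{∞} e^(-2·u) du.
An antiderivative of e^(-2·u) is -e^(-2·u)/2; evaluating from 0 to 1.7 gives 1/2 - e^(-17/5)/2, while the full integral is 1/2.
The result is P = 0.96663.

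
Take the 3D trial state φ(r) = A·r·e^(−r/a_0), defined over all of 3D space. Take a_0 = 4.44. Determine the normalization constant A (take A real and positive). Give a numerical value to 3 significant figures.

Normalization requires ∫|φ|² 4πr² dr = 1, integrated from 0 to ∞.
With ∫₀^∞ r^4 e^(−αr) dr = 4!/α^5, carrying out the integral gives A² · 3·π·a_0^5.
Setting this equal to 1 gives A² = 1/(3·π·a_0^5).
With a_0 = 4.44: A² = 0.00006149 and A = 0.007842.

A ≈ 0.00784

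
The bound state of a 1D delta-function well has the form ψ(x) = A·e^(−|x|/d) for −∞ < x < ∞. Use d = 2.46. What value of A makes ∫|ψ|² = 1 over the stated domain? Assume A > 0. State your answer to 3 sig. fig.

A ≈ 0.638

We need A² ∫|f|² dx = 1, taking the integral from −∞ to ∞.
∫|ψ|² dx = A²·(d).
Setting this equal to 1 gives A² = 1/(d).
Plugging in d = 2.46 yields A = 0.6376.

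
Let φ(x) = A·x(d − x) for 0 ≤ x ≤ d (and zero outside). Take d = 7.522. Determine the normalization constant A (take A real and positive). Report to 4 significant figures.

A ≈ 0.03530

We need A² ∫|f|² dx = 1, taking the integral from 0 to d.
Expanding the polynomial and integrating term by term, ∫|φ|² dx = A²·(d^5/30).
So A² = (d^5/30)^(−1).
With d = 7.522: A² = 0.0012458 and A = 0.035296.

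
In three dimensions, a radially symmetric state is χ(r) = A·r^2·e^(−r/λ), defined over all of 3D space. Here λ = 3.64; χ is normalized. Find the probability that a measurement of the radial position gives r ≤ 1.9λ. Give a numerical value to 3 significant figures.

With dV = 4πr²dr, the probability is ∫|χ|² dV over r ≤ 1.9λ.
Normalization gives A² = 1/(45·π·λ^7/2).
Substituting u = r/λ, A², 4π and the length scale all cancel in the ratio: P = ∫_{0}^{1.9} u^6·e^(-2·u) du / ∫_{0}^{∞} u^6·e^(-2·u) du.
An antiderivative of u^6·e^(-2·u) is -(4·u^6 + 12·u^5 + 30·u^4 + 60·u^3 + 90·u^2 + 90·u + 45)·e^(-2·u)/8; evaluating from 0 to 1.9 gives ≈ 0.51127, while the full integral is 45/8.
This evaluates to P = 0.09089.

P ≈ 0.0909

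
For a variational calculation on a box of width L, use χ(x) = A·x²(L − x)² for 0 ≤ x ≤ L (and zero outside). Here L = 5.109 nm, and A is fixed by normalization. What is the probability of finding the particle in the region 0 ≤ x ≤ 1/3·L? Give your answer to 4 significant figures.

P ≈ 0.1448

P = ∫_{0}^{1/3·L} |χ(x)|² dx.
Since A² = 1/(L^9/630), this is the region integral divided by the full normalization integral.
Substituting u = x/L, A² and the length scale cancel in the ratio: P = ∫_{0}^{1/3} u^4·(1 - u)^4 du / ∫_{0}^{1} u^4·(1 - u)^4 du.
An antiderivative of u^4·(1 - u)^4 is u^5·(70·u^4 - 315·u^3 + 540·u^2 - 420·u + 126)/630; evaluating from 0 to 1/3 gives ≈ 0.000229914, while the full integral is 1/630.
Evaluating gives P = 0.14485.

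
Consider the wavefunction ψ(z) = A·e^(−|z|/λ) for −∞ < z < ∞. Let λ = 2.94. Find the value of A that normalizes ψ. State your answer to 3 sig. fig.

A ≈ 0.583

Require ∫ |ψ|² dz = 1 over the whole domain.
With ψ = A·e^(−|z|/λ), the integral evaluates to A²·[λ].
Setting this equal to 1 gives A² = 1/(λ).
Substituting λ = 2.94 gives A² = 0.3401, so A = 0.5832.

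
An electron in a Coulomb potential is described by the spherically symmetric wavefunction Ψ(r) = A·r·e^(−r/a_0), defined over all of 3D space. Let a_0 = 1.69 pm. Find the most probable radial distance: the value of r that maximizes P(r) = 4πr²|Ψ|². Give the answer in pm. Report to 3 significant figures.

Set d/dr [P(r) = 4πr²|Ψ|²] = 0 and solve for r > 0.
This gives r = 2·a_0.
With a_0 = 1.69, the most probable radial distance is 3.380 pm.

r ≈ 3.38 pm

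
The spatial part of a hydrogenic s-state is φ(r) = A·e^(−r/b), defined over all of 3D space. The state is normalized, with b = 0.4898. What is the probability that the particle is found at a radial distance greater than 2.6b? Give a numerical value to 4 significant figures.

With dV = 4πr²dr, the probability is ∫|φ|² dV over r > 2.6b.
A² is fixed by ∫₀^∞ 4πr²|φ|² dr = 1, i.e. A² = (π·b^3)^(−1).
In terms of u = r/b (A², 4π and the length scale all cancel between numerator and denominator), P = [∫_{2.6}^{∞} u^2·e^(-2·u) du] / [∫_{0}^{∞} u^2·e^(-2·u) du].
With ∫ u^2·e^(-2·u) du = -(2·u^2 + 2·u + 1)·e^(-2·u)/4 + C, the region integral is 493·e^(-26/5)/100 and the full one is 1/4.
Taking the ratio yields P = 0.10879.

P ≈ 0.1088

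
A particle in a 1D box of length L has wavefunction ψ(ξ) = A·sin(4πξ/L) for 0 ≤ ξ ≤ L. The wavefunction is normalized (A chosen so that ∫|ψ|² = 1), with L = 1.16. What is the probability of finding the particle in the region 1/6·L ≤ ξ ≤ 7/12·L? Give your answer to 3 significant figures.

P = ∫_{1/6·L}^{7/12·L} |ψ(ξ)|² dξ.
With A² fixed by ∫|ψ|² = 1, i.e. A² = (L/2)^(−1), substitute and integrate.
Let u = ξ/L; then A² and the length scale cancel, so P = ∫_{1/6}^{7/12} sin(4·π·u)^2 du ÷ ∫_{0}^{1} sin(4·π·u)^2 du.
An antiderivative of sin(4·π·u)^2 is u/2 - sin(4·π·u)·cos(4·π·u)/(8·π); evaluating from 1/6 to 7/12 gives -√(3)/(16·π) + 5/24, while the full integral is 1/2.
Evaluating gives P = -√(3)/(8·π) + 5/12.

P ≈ 0.348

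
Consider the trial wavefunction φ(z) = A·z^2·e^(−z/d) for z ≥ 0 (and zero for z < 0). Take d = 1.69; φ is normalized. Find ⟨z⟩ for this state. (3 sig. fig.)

The expectation value is the |φ|²-weighted average of z: ∫ z|φ|² dz.
Recall ∫₀^∞ z^m e^(−z/β) dz = m!·β^(m+1), the ratio of the moment integral to the normalization integral gives ⟨z⟩ = 5·d/2.
With d = 1.69, ⟨z⟩ = 4.225.

⟨z⟩ ≈ 4.23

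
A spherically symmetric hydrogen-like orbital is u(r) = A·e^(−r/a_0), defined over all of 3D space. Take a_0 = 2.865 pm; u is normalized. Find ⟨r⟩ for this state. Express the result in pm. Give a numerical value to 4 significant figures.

By definition ⟨r⟩ = ∫ r |u(r)|² 4πr² dr.
Using ∫₀^∞ rⁿ e^(−αr) dr = n!/αⁿ⁺¹, evaluating both integrals, ⟨r⟩ = 3·a_0/2.
Putting a_0 = 2.865 gives 4.2975.

⟨r⟩ ≈ 4.298 pm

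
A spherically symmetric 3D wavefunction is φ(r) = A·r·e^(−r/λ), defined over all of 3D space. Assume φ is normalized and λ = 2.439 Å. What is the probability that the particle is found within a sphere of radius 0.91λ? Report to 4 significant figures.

Integrate the radial probability density 4πr²|φ|² over r ≤ 0.91λ.
The full normalization integral is A²·[3·π·λ^5] = 1, fixing A².
In terms of u = r/λ (A², 4π and the length scale all cancel between numerator and denominator), P = [∫_{0}^{0.91} u^4·e^(-2·u) du] / [∫_{0}^{∞} u^4·e^(-2·u) du].
Using ∫ u^4·e^(-2·u) du = -(u^4/2 + u^3 + 3·u^2/2 + 3·u/2 + 3/4)·e^(-2·u), the numerator is ≈ 0.0284028 and the denominator is 3/4.
The region integral divided by the full integral gives P = 0.037870.

P ≈ 0.03787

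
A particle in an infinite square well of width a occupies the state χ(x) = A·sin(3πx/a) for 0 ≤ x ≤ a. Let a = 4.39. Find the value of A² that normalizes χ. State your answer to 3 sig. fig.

A^2 ≈ 0.456

Normalization requires ∫|χ|² dx = 1, integrated from 0 to a.
With ∫₀^a sin²(nπx/a) dx = a/2, ∫|χ|² dx = A²·(a/2).
Hence A² = 1/[a/2].
Substituting a = 4.39 gives A² = 0.4556, so A = 0.6750.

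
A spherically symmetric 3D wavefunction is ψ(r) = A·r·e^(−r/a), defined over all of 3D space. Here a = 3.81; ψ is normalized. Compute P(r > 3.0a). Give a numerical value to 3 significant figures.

P ≈ 0.285

Integrate the radial probability density 4πr²|ψ|² over r > 3.0a.
The full normalization integral is A²·[3·π·a^5] = 1, fixing A².
Substituting u = r/a, A², 4π and the length scale all cancel in the ratio: P = ∫_{3.0}^{∞} u^4·e^(-2·u) du / ∫_{0}^{∞} u^4·e^(-2·u) du.
Using ∫ u^4·e^(-2·u) du = -(u^4/2 + u^3 + 3·u^2/2 + 3·u/2 + 3/4)·e^(-2·u), the numerator is 345·e^(-6)/4 and the denominator is 3/4.
Taking the ratio yields P = 0.2851.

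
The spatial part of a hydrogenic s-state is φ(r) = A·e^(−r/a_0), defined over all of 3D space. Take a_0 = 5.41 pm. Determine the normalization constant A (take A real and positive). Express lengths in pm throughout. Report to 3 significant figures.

Require ∫ |φ|² 4πr² dr = 1 over the whole domain.
In 3D with spherical symmetry the volume element is 4πr² dr.
∫|φ|² 4πr² dr = A²·(π·a_0^3).
So A² = (π·a_0^3)^(−1).
With a_0 = 5.41: A² = 0.002010 and A = 0.04484.

A ≈ 0.0448 pm^(-3/2)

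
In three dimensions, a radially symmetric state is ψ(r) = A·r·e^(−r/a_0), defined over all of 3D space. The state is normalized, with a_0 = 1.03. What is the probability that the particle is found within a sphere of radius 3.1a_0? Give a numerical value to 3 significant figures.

P = ∫ |ψ|² 4πr² dr over r ≤ 3.1a_0.
Normalization gives A² = 1/(3·π·a_0^5).
Substituting u = r/a_0, A², 4π and the length scale all cancel in the ratio: P = ∫_{0}^{3.1} u^4·e^(-2·u) du / ∫_{0}^{∞} u^4·e^(-2·u) du.
Using ∫ u^4·e^(-2·u) du = -(u^4/2 + u^3 + 3·u^2/2 + 3·u/2 + 3/4)·e^(-2·u), the numerator is ≈ 0.55562 and the denominator is 3/4.
Taking the ratio yields P = 0.7408.

P ≈ 0.741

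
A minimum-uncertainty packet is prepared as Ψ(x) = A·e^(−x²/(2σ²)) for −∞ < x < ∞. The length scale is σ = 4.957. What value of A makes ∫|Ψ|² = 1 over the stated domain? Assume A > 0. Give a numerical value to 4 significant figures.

We need A² ∫|f|² dx = 1, taking the integral from −∞ to ∞.
Differentiating ∫e^(−αx²) dx = √(π/α) under α to get the higher moments, ∫|Ψ|² dx = A²·(√(π)·σ).
Hence A² = 1/[√(π)·σ].
With σ = 4.957: A² = 0.11382 and A = 0.33737.

A ≈ 0.3374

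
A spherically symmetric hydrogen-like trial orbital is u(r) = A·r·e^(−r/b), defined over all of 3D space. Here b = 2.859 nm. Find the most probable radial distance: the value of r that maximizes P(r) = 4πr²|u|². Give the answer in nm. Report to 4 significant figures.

The maximum of P(r) = 4πr²|u|² occurs where its derivative vanishes.
This gives r = 2·b.
With b = 2.859, the most probable radial distance is 5.7180 nm.

r ≈ 5.718 nm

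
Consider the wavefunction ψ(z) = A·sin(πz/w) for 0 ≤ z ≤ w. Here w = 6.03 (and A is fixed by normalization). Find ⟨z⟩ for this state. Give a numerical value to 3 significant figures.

⟨z⟩ ≈ 3.02

The expectation value is the |ψ|²-weighted average of z: ∫ z|ψ|² dz.
Using sin²θ = (1 − cos 2θ)/2, evaluating both integrals, ⟨z⟩ = w/2.
Putting w = 6.03 gives 3.015.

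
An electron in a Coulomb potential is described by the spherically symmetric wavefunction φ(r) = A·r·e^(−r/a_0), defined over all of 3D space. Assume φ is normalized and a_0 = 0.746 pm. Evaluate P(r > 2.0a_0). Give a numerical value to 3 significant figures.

P ≈ 0.629

Integrate the radial probability density 4πr²|φ|² over r > 2.0a_0.
A² is fixed by ∫₀^∞ 4πr²|φ|² dr = 1, i.e. A² = (3·π·a_0^5)^(−1).
Substituting u = r/a_0, A², 4π and the length scale all cancel in the ratio: P = ∫_{2.0}^{∞} u^4·e^(-2·u) du / ∫_{0}^{∞} u^4·e^(-2·u) du.
An antiderivative of u^4·e^(-2·u) is -(u^4/2 + u^3 + 3·u^2/2 + 3·u/2 + 3/4)·e^(-2·u); evaluating from 2.0 to ∞ gives 103·e^(-4)/4, while the full integral is 3/4.
Taking the ratio yields P = 0.6288.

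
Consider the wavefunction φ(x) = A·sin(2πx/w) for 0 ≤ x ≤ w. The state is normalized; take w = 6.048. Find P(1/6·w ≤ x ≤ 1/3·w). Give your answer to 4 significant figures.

The probability is P = ∫ |φ|² dx over [1/6·w, 1/3·w].
With A² fixed by ∫|φ|² = 1, i.e. A² = (w/2)^(−1), substitute and integrate.
In terms of u = x/w (A² and the length scale cancel between numerator and denominator), P = [∫_{1/6}^{1/3} sin(2·π·u)^2 du] / [∫_{0}^{1} sin(2·π·u)^2 du].
An antiderivative of sin(2·π·u)^2 is u/2 - sin(4·π·u)/(8·π); evaluating from 1/6 to 1/3 gives √(3)/(8·π) + 1/12, while the full integral is 1/2.
The result is P = (√(3)/4 + π/6)/π.

P ≈ 0.3045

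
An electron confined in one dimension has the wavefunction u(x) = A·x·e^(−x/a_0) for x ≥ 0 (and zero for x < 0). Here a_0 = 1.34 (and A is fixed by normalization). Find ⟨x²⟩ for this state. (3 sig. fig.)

⟨x²⟩ = ∫ x^2 |u|² dx over the full domain.
Recall ∫₀^∞ x^m e^(−x/β) dx = m!·β^(m+1), since the A² factors cancel between numerator and denominator, ⟨x²⟩ = 3·a_0^2.
With a_0 = 1.34, ⟨x^2⟩ = 5.387.

⟨x^2⟩ ≈ 5.39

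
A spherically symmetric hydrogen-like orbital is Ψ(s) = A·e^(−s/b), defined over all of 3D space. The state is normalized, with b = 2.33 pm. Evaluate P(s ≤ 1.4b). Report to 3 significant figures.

P = ∫ |Ψ|² 4πs² ds over s ≤ 1.4b.
A² is fixed by ∫₀^∞ 4πs²|Ψ|² ds = 1, i.e. A² = (π·b^3)^(−1).
Let u = s/b; then A², 4π and the length scale all cancel, so P = ∫_{0}^{1.4} u^2·e^(-2·u) du ÷ ∫_{0}^{∞} u^2·e^(-2·u) du.
Using ∫ u^2·e^(-2·u) du = -(2·u^2 + 2·u + 1)·e^(-2·u)/4, the numerator is 1/4 - 193·e^(-14/5)/100 and the denominator is 1/4.
The region integral divided by the full integral gives P = 0.5305.

P ≈ 0.531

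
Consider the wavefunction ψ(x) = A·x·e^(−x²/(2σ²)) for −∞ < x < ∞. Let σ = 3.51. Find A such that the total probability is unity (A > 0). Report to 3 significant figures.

A ≈ 0.162

Require ∫ |ψ|² dx = 1 over the whole domain.
∫|ψ|² dx = A²·(√(π)·σ^3/2).
Setting this equal to 1 gives A² = 1/(√(π)·σ^3/2).
Substituting σ = 3.51 gives A² = 0.02609, so A = 0.1615.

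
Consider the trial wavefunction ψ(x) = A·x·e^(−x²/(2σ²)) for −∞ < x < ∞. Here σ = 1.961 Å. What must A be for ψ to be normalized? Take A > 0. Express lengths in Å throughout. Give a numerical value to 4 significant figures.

Normalization requires ∫|ψ|² dx = 1, integrated from −∞ to ∞.
The integral (without the A² prefactor) comes out to √(π)·σ^3/2.
Hence A² = 1/[√(π)·σ^3/2].
With σ = 1.961: A² = 0.14963 and A = 0.38682.

A ≈ 0.3868 Å^(-3/2)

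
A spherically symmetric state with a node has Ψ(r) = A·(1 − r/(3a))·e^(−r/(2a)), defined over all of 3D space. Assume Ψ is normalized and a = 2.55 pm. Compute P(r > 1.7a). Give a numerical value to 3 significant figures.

P ≈ 0.712

P = ∫ |Ψ|² 4πr² dr over r > 1.7a.
A² is fixed by ∫₀^∞ 4πr²|Ψ|² dr = 1, i.e. A² = (8·π·a^3/3)^(−1).
In terms of u = r/a (A², 4π and the length scale all cancel between numerator and denominator), P = [∫_{1.7}^{∞} u^2·(1 - u/3)^2·e^(-u) du] / [∫_{0}^{∞} u^2·(1 - u/3)^2·e^(-u) du].
An antiderivative of u^2·(1 - u/3)^2·e^(-u) is (-u^4 + 2·u^3 - 3·u^2 - 6·u - 6)·e^(-u)/9; evaluating from 1.7 to ∞ gives ≈ 0.47490, while the full integral is 2/3.
This evaluates to P = 0.7123.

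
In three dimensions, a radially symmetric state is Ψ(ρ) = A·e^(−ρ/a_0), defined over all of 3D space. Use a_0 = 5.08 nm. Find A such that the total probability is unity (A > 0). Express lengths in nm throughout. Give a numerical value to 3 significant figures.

A ≈ 0.0493 nm^(-3/2)

We need A² ∫|f|² 4πρ² dρ = 1, taking the integral from 0 to ∞.
The angular integral contributes 4π, leaving ∫₀^∞ ρ²|Ψ|² dρ.
Recall ∫₀^∞ ρ^m e^(−ρ/β) dρ = m!·β^(m+1), the integral (without the A² prefactor) comes out to π·a_0^3.
Substituting a_0 = 5.08 gives A² = 0.002428, so A = 0.04928.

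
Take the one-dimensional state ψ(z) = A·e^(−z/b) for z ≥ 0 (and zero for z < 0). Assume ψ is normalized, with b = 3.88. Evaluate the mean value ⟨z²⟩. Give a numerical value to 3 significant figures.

By definition ⟨z²⟩ = ∫ z^2 |ψ(z)|² dz.
Recall ∫₀^∞ z^m e^(−z/β) dz = m!·β^(m+1), evaluating both integrals, ⟨z²⟩ = b^2/2.
With b = 3.88, ⟨z^2⟩ = 7.527.

⟨z^2⟩ ≈ 7.53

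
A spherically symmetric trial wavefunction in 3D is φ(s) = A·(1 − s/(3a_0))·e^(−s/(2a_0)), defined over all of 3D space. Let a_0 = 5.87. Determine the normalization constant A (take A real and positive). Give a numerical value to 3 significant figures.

We need A² ∫|f|² 4πs² ds = 1, taking the integral from 0 to ∞.
Recall ∫₀^∞ s^m e^(−s/β) ds = m!·β^(m+1), the integral (without the A² prefactor) comes out to 8·π·a_0^3/3.
So A² = (8·π·a_0^3/3)^(−1).
With a_0 = 5.87: A² = 0.0005902 and A = 0.02429.

A ≈ 0.0243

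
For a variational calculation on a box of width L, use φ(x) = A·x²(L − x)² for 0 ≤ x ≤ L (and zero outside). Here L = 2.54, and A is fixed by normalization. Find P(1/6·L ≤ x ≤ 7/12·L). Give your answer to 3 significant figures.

P ≈ 0.689

The probability is P = ∫ |φ|² dx over [1/6·L, 7/12·L].
Since A² = 1/(L^9/630), this is the region integral divided by the full normalization integral.
Let u = x/L; then A² and the length scale cancel, so P = ∫_{1/6}^{7/12} u^4·(1 - u)^4 du ÷ ∫_{0}^{1} u^4·(1 - u)^4 du.
With ∫ u^4·(1 - u)^4 du = u^5·(70·u^4 - 315·u^3 + 540·u^2 - 420·u + 126)/630 + C, the region integral is ≈ 0.0010932 and the full one is 1/630.
This works out to P = 0.6887.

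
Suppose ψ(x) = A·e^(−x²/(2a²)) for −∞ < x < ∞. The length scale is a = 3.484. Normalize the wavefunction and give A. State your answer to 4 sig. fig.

A ≈ 0.4024

We need A² ∫|f|² dx = 1, taking the integral from −∞ to ∞.
Using the Gaussian integral ∫_{−∞}^{∞} e^(−αx²) dx = √(π/α), carrying out the integral gives A² · √(π)·a.
Setting this equal to 1 gives A² = 1/(√(π)·a).
Plugging in a = 3.484 yields A = 0.40241.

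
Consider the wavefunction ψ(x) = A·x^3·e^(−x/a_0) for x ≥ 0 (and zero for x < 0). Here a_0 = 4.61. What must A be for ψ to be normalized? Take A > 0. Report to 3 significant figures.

Normalization requires ∫|ψ|² dx = 1, integrated from 0 to ∞.
Recall ∫₀^∞ x^m e^(−x/β) dx = m!·β^(m+1), carrying out the integral gives A² · 45·a_0^7/8.
Hence A² = 1/[45·a_0^7/8].
Substituting a_0 = 4.61 gives A² = 0.000004018, so A = 0.002004.

A ≈ 0.00200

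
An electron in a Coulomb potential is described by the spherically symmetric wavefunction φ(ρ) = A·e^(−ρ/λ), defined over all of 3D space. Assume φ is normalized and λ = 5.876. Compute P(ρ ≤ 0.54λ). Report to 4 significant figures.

P = ∫ |φ|² 4πρ² dρ over ρ ≤ 0.54λ.
A² is fixed by ∫₀^∞ 4πρ²|φ|² dρ = 1, i.e. A² = (π·λ^3)^(−1).
In terms of u = ρ/λ (A², 4π and the length scale all cancel between numerator and denominator), P = [∫_{0}^{0.54} u^2·e^(-2·u) du] / [∫_{0}^{∞} u^2·e^(-2·u) du].
An antiderivative of u^2·e^(-2·u) is -(2·u^2 + 2·u + 1)·e^(-2·u)/4; evaluating from 0 to 0.54 gives 1/4 - 3329·e^(-27/25)/5000, while the full integral is 1/4.
The region integral divided by the full integral gives P = 0.095589.

P ≈ 0.09559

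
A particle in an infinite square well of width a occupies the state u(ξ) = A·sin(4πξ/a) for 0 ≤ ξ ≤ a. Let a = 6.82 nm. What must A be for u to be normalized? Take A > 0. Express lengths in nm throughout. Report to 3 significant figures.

We need A² ∫|f|² dξ = 1, taking the integral from 0 to a.
Using sin²θ = (1 − cos 2θ)/2, ∫|u|² dξ = A²·(a/2).
So A² = (a/2)^(−1).
With a = 6.82: A² = 0.2933 and A = 0.5415.

A ≈ 0.542 nm^(-1/2)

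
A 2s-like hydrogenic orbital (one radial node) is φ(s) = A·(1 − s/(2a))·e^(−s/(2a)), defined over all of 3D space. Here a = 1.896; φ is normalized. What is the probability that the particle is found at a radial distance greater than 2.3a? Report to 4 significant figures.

P ≈ 0.9467

P = ∫ |φ|² 4πs² ds over s > 2.3a.
A² is fixed by ∫₀^∞ 4πs²|φ|² ds = 1, i.e. A² = (8·π·a^3)^(−1).
In terms of u = s/a (A², 4π and the length scale all cancel between numerator and denominator), P = [∫_{2.3}^{∞} u^2·(1 - u/2)^2·e^(-u) du] / [∫_{0}^{∞} u^2·(1 - u/2)^2·e^(-u) du].
Using ∫ u^2·(1 - u/2)^2·e^(-u) du = -(u^4/4 + u^2 + 2·u + 2)·e^(-u), the numerator is ≈ 1.89349 and the denominator is 2.
The region integral divided by the full integral gives P = 0.94675.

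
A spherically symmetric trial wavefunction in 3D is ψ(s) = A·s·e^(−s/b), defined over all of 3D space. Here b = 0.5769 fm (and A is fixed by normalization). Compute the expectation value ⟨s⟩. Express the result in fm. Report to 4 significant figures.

⟨s⟩ ≈ 1.442 fm

⟨s⟩ = ∫ s |ψ|² 4πs² ds over the full domain.
Evaluating both integrals, ⟨s⟩ = 5·b/2.
With b = 0.5769, ⟨s⟩ = 1.4423.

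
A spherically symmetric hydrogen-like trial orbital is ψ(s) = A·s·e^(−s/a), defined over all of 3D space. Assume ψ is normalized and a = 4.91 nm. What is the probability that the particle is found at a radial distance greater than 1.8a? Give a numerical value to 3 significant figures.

P ≈ 0.706

Integrate the radial probability density 4πs²|ψ|² over s > 1.8a.
A² is fixed by ∫₀^∞ 4πs²|ψ|² ds = 1, i.e. A² = (3·π·a^5)^(−1).
In terms of u = s/a (A², 4π and the length scale all cancel between numerator and denominator), P = [∫_{1.8}^{∞} u^4·e^(-2·u) du] / [∫_{0}^{∞} u^4·e^(-2·u) du].
An antiderivative of u^4·e^(-2·u) is -(u^4/2 + u^3 + 3·u^2/2 + 3·u/2 + 3/4)·e^(-2·u); evaluating from 1.8 to ∞ gives ≈ 0.52983, while the full integral is 3/4.
The region integral divided by the full integral gives P = 0.7064.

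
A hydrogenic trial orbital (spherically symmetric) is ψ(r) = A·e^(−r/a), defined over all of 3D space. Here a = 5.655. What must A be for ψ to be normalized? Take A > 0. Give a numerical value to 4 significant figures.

We need A² ∫|f|² 4πr² dr = 1, taking the integral from 0 to ∞.
In 3D with spherical symmetry the volume element is 4πr² dr.
Carrying out the integral gives A² · π·a^3.
With a = 5.655: A² = 0.0017602 and A = 0.041954.

A ≈ 0.04195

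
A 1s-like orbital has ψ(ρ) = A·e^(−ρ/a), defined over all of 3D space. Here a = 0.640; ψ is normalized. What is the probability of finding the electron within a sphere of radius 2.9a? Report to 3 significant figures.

With dV = 4πρ²dρ, the probability is ∫|ψ|² dV over ρ ≤ 2.9a.
A² is fixed by ∫₀^∞ 4πρ²|ψ|² dρ = 1, i.e. A² = (π·a^3)^(−1).
In terms of u = ρ/a (A², 4π and the length scale all cancel between numerator and denominator), P = [∫_{0}^{2.9} u^2·e^(-2·u) du] / [∫_{0}^{∞} u^2·e^(-2·u) du].
With ∫ u^2·e^(-2·u) du = -(2·u^2 + 2·u + 1)·e^(-2·u)/4 + C, the region integral is 1/4 - 1181·e^(-29/5)/200 and the full one is 1/4.
The region integral divided by the full integral gives P = 0.9285.

P ≈ 0.928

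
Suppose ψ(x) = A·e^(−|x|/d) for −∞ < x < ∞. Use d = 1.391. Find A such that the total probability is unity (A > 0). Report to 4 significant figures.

We need A² ∫|f|² dx = 1, taking the integral from −∞ to ∞.
With ∫₀^∞ x^0 e^(−αx) dx = 0!/α^1, ∫|ψ|² dx = A²·(d).
Substituting d = 1.391 gives A² = 0.71891, so A = 0.84788.

A ≈ 0.8479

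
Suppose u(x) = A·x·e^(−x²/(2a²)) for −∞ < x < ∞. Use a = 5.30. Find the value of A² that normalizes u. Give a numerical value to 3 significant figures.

A^2 ≈ 0.00758

We need A² ∫|f|² dx = 1, taking the integral from −∞ to ∞.
With u = A·x·e^(−x²/(2a²)), the integral evaluates to A²·[√(π)·a^3/2].
Setting this equal to 1 gives A² = 1/(√(π)·a^3/2).
Plugging in a = 5.30 yields A = 0.08706.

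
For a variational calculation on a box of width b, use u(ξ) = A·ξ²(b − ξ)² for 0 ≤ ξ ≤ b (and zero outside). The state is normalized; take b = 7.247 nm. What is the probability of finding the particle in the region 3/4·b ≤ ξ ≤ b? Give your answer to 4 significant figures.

P ≈ 0.04893

The probability is P = ∫ |u|² dξ over [3/4·b, b].
With A² fixed by ∫|u|² = 1, i.e. A² = (b^9/630)^(−1), substitute and integrate.
Substituting t = ξ/b, A² and the length scale cancel in the ratio: P = ∫_{3/4}^{1} t^4·(1 - t)^4 dt / ∫_{0}^{1} t^4·(1 - t)^4 dt.
An antiderivative of t^4·(1 - t)^4 is t^5·(70·t^4 - 315·t^3 + 540·t^2 - 420·t + 126)/630; evaluating from 3/4 to 1 gives ≈ 0.0000776624, while the full integral is 1/630.
This works out to P = 0.048927.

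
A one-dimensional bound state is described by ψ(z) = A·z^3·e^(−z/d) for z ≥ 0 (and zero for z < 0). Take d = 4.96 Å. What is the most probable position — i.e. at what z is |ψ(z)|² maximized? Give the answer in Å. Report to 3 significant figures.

The maximum of |ψ(z)|² occurs where its derivative vanishes.
This gives z = 3·d.
With d = 4.96, the most probable position is 14.88 Å.

z ≈ 14.9 Å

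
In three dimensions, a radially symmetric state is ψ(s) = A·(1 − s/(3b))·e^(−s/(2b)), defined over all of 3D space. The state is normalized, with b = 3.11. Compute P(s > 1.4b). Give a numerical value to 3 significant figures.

With dV = 4πs²ds, the probability is ∫|ψ|² dV over s > 1.4b.
The full normalization integral is A²·[8·π·b^3/3] = 1, fixing A².
Let u = s/b; then A², 4π and the length scale all cancel, so P = ∫_{1.4}^{∞} u^2·(1 - u/3)^2·e^(-u) du ÷ ∫_{0}^{∞} u^2·(1 - u/3)^2·e^(-u) du.
With ∫ u^2·(1 - u/3)^2·e^(-u) du = (-u^4 + 2·u^3 - 3·u^2 - 6·u - 6)·e^(-u)/9 + C, the region integral is 1294·e^(-7/5)/625 and the full one is 2/3.
This evaluates to P = 0.7658.

P ≈ 0.766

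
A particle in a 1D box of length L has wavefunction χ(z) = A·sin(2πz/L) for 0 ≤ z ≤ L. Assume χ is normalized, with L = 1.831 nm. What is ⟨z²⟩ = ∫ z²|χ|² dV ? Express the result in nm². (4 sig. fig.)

By definition ⟨z²⟩ = ∫ z^2 |χ(z)|² dz.
With ∫₀^L sin²(nπz/L) dz = L/2, since the A² factors cancel between numerator and denominator, ⟨z²⟩ = -L^2/(8·π^2) + L^2/3.
With L = 1.831, ⟨z^2⟩ = 1.0751.

⟨z^2⟩ ≈ 1.075 nm^2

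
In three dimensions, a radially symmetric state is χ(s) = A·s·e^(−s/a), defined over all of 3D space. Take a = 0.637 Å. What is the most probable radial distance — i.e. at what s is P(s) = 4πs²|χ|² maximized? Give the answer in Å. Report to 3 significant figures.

Set d/ds [P(s) = 4πs²|χ|²] = 0 and solve for s > 0.
This gives s = 2·a.
With a = 0.637, the most probable radial distance is 1.274 Å.

s ≈ 1.27 Å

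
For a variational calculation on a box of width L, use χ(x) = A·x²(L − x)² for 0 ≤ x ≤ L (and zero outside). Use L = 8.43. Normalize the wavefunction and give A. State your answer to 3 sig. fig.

Require ∫ |χ|² dx = 1 over the whole domain.
Expanding the polynomial and integrating term by term, the integral (without the A² prefactor) comes out to L^9/630.
Hence A² = 1/[L^9/630].
With L = 8.43: A² = 0.000002930 and A = 0.001712.

A ≈ 0.00171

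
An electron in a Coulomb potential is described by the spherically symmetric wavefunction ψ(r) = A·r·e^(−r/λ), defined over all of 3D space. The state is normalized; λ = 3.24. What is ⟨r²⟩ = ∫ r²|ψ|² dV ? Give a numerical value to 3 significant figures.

The expectation value is the |ψ|²-weighted average of r^2: ∫ r^2|ψ|² 4πr² dr.
Since the A² factors cancel between numerator and denominator, ⟨r²⟩ = 15·λ^2/2.
Putting λ = 3.24 gives 78.73.

⟨r^2⟩ ≈ 78.7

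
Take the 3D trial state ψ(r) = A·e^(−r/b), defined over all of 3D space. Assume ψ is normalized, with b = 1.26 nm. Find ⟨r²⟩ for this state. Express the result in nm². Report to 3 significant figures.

The expectation value is the |ψ|²-weighted average of r^2: ∫ r^2|ψ|² 4πr² dr.
Evaluating both integrals, ⟨r²⟩ = 3·b^2.
With b = 1.26, ⟨r^2⟩ = 4.763.

⟨r^2⟩ ≈ 4.76 nm^2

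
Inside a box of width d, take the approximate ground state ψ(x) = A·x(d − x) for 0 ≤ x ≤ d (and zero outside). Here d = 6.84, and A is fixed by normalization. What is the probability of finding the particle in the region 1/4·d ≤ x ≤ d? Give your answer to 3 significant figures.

P = ∫_{1/4·d}^{d} |ψ(x)|² dx.
Since A² = 1/(d^5/30), this is the region integral divided by the full normalization integral.
Let u = x/d; then A² and the length scale cancel, so P = ∫_{1/4}^{1} u^2·(1 - u)^2 du ÷ ∫_{0}^{1} u^2·(1 - u)^2 du.
An antiderivative of u^2·(1 - u)^2 is u^3·(6·u^2 - 15·u + 10)/30; evaluating from 1/4 to 1 gives 153/5120, while the full integral is 1/30.
Evaluating gives P = 459/512.

P ≈ 0.896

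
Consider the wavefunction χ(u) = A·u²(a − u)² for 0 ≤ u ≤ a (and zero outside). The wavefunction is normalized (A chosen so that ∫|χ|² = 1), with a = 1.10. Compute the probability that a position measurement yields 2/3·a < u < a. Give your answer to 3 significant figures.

P ≈ 0.145

|χ|² is the probability density, so P = ∫_{2/3·a}^{a} |χ|² du.
The normalization integral ∫|χ|²du over the whole domain equals a^9/630·A², and A² cancels in the ratio.
Substituting t = u/a, A² and the length scale cancel in the ratio: P = ∫_{2/3}^{1} t^4·(1 - t)^4 dt / ∫_{0}^{1} t^4·(1 - t)^4 dt.
With ∫ t^4·(1 - t)^4 dt = t^5·(70·t^4 - 315·t^3 + 540·t^2 - 420·t + 126)/630 + C, the region integral is ≈ 0.00022991 and the full one is 1/630.
This works out to P = 0.1448.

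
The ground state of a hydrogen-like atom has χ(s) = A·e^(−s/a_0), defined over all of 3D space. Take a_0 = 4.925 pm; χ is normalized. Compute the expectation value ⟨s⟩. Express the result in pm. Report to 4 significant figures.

By definition ⟨s⟩ = ∫ s |χ(s)|² 4πs² ds.
With ∫₀^∞ s^3 e^(−αs) ds = 3!/α^4, evaluating both integrals, ⟨s⟩ = 3·a_0/2.
Putting a_0 = 4.925 gives 7.3875.

⟨s⟩ ≈ 7.388 pm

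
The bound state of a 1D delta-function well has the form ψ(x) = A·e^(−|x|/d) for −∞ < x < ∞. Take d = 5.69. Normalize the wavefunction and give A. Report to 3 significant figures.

A ≈ 0.419

Require ∫ |ψ|² dx = 1 over the whole domain.
Carrying out the integral gives A² · d.
Setting this equal to 1 gives A² = 1/(d).
With d = 5.69: A² = 0.1757 and A = 0.4192.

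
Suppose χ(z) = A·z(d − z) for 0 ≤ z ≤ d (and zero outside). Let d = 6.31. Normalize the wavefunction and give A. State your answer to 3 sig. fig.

A ≈ 0.0548

Normalization requires ∫|χ|² dz = 1, integrated from 0 to d.
Expanding the polynomial and integrating term by term, the integral (without the A² prefactor) comes out to d^5/30.
Setting this equal to 1 gives A² = 1/(d^5/30).
Substituting d = 6.31 gives A² = 0.002999, so A = 0.05476.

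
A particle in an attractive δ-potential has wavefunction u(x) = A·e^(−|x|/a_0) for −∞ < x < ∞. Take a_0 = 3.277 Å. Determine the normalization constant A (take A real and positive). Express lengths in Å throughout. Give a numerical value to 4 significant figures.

The normalization condition is ∫|u|² dx = 1 from −∞ to ∞.
With ∫₀^∞ x^0 e^(−αx) dx = 0!/α^1, carrying out the integral gives A² · a_0.
Hence A² = 1/[a_0].
Plugging in a_0 = 3.277 yields A = 0.55241.

A ≈ 0.5524 Å^(-1/2)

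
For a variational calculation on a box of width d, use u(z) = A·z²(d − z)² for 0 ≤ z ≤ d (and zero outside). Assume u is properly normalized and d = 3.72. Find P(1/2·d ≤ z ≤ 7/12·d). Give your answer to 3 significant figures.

|u|² is the probability density, so P = ∫_{1/2·d}^{7/12·d} |u|² dz.
The normalization integral ∫|u|²dz over the whole domain equals d^9/630·A², and A² cancels in the ratio.
Substituting t = z/d, A² and the length scale cancel in the ratio: P = ∫_{1/2}^{7/12} t^4·(1 - t)^4 dt / ∫_{0}^{1} t^4·(1 - t)^4 dt.
Using ∫ t^4·(1 - t)^4 dt = t^5·(70·t^4 - 315·t^3 + 540·t^2 - 420·t + 126)/630, the numerator is ≈ 0.00031376 and the denominator is 1/630.
This works out to P = 0.1977.

P ≈ 0.198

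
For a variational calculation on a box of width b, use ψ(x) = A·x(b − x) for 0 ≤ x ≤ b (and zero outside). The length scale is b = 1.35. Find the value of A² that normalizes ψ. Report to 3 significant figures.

Require ∫ |ψ|² dx = 1 over the whole domain.
Expanding the polynomial and integrating term by term, ∫|ψ|² dx = A²·(b^5/30).
Setting this equal to 1 gives A² = 1/(b^5/30).
Plugging in b = 1.35 yields A = 2.587.

A^2 ≈ 6.69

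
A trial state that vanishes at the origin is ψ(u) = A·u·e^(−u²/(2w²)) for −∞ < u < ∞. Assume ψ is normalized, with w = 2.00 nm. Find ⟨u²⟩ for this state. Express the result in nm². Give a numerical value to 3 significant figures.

⟨u^2⟩ ≈ 6.00 nm^2

The expectation value is the |ψ|²-weighted average of u^2: ∫ u^2|ψ|² du.
Evaluating both integrals, ⟨u²⟩ = 3·w^2/2.
With w = 2.00, ⟨u^2⟩ = 6.000.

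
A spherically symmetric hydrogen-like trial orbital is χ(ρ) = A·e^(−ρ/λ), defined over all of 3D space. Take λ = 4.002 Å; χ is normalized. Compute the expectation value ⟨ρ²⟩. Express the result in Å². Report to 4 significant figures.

By definition ⟨ρ²⟩ = ∫ ρ^2 |χ(ρ)|² 4πρ² dρ.
Since the A² factors cancel between numerator and denominator, ⟨ρ²⟩ = 3·λ^2.
Putting λ = 4.002 gives 48.048.

⟨ρ^2⟩ ≈ 48.05 Å^2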